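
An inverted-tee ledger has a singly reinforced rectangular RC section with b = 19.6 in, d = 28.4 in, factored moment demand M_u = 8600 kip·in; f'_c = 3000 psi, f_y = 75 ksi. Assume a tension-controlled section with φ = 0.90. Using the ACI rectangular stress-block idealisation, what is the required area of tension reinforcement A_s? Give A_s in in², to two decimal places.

M_n = M_u/φ = 8600/0.90 = 9555.56 kip·in.
From M_n = 0.85 f'_c a b (d − a/2):
a = d − √(d² − 2M_n/(0.85 f'_c b)) = 28.4 − √(28.4² − 2 × 9555.56/(0.85 × 3 × 19.6)) = 7.804 in.
A_s = 0.85 f'_c a b / f_y = 0.85 × 3 × 7.804 × 19.6 / 75 = 5.201 in².

A_s ≈ 5.20 in²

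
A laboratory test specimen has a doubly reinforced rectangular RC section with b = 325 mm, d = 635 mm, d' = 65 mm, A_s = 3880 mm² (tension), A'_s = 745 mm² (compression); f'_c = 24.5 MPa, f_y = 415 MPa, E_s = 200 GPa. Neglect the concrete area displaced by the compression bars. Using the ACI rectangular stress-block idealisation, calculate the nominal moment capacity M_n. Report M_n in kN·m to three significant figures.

Assume both tension and compression steel yield.
Net tension couple steel: A_s − A'_s = 3135 mm².
a = (A_s − A'_s) f_y / (0.85 f'_c b) = 1301025/(0.85 × 24.5 × 325) = 192.23 mm.
c = a/β₁ = 192.23/0.85 = 226.15 mm; ε'_s = 0.003(c − d')/c = 0.0021 ≥ f_y/E_s = 0.0021, so compression steel does yield.
M_n = (A_s − A'_s) f_y (d − a/2) + A'_s f_y (d − d') = [1301025 × (635 − 96.115) + 309175 × (635 − 65)] × 10⁻⁶ = 701.10 + 176.23 = 877.33 kN·m.

M_n ≈ 877 kN·m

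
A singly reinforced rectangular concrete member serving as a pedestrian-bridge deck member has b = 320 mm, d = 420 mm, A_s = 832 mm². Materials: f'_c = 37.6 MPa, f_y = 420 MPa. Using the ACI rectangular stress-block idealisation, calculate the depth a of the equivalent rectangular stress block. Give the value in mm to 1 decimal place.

a ≈ 34.2 mm

T = A_s f_y = 832 × 420 = 349440 N = 349.44 kN.
Setting C = 0.85 f'_c a b equal to T: a = 349440/(0.85 × 37.6 × 320) = 34.2 mm.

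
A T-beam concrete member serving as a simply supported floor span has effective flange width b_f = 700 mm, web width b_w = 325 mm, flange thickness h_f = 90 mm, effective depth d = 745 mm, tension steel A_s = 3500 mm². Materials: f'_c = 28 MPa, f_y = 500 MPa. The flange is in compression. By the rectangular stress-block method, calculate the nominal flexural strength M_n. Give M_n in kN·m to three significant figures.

M_n ≈ 1210 kN·m

Tension: T = A_s f_y = 3500 × 500 = 1750000 N.
Try a within the flange: a = T/(0.85 f'_c b_f) = 1750000/(0.85 × 28 × 700) = 105.04 mm.
a = 105.04 > h_f = 90 mm: the block extends into the web. Split into flange-overhang and web parts.
C_f = 0.85 f'_c (b_f − b_w) h_f = 0.85 × 28 × (700 − 325) × 90 = 803250 N.
Remaining web compression depth: a_w = (T − C_f)/(0.85 f'_c b_w) = (1750000 − 803250)/(0.85 × 28 × 325) = 122.40 mm.
M_n = C_f(d − h_f/2) + (T − C_f)(d − a_w/2) = 803250 × (745 − 45) + 946750 × (745 − 61.2) = 562.28 + 647.39 = 1209.67 × 10⁶ N·mm.
M_n = 1209.67 kN·m.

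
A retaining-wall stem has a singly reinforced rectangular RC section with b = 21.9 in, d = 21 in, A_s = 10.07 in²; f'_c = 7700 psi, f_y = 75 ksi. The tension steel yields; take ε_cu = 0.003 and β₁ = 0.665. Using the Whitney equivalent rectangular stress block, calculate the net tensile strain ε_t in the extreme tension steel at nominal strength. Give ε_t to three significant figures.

a = A_s f_y/(0.85 f'_c b) = 5.269 in.
β₁ = 0.665, so c = a/β₁ = 5.269/0.665 = 7.923 in.
From the linear strain diagram with ε_cu = 0.003: ε_t = 0.003 (d − c)/c = 0.003 × (21 − 7.923)/7.923 = 0.00495.
ε_t is between 0.004 and 0.005 — transition zone.

ε_t ≈ 0.00495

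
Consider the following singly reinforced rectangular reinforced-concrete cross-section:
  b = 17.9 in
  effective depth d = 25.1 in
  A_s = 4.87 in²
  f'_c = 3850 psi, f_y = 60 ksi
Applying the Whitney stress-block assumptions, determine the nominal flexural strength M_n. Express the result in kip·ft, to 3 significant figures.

M_n ≈ 550 kip·ft

T = A_s f_y = 4.87 × 60 = 292.2 kips.
a = T/(0.85 f'_c b) = 292.2/(0.85 × 3.85 × 17.9) = 4.988 in.
M_n = T(d − a/2) = 292.2 × (25.1 − 2.494) = 6605.5 kip·in = 6605.5/12 = 550.46 kip·ft.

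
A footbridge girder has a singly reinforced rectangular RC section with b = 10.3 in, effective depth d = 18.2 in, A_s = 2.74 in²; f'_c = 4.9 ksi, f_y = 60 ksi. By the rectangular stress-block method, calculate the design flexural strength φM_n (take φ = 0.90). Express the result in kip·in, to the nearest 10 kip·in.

T = A_s f_y = 2.74 × 60 = 164.4 kips.
a = T/(0.85 f'_c b) = 164.4/(0.85 × 4.9 × 10.3) = 3.832 in.
M_n = T(d − a/2) = 164.4 × (18.2 − 1.916) = 2677.1 kip·in.
φM_n = 0.90 × 2677.1 = 2409.4 kip·in.

φM_n ≈ 2410 kip·in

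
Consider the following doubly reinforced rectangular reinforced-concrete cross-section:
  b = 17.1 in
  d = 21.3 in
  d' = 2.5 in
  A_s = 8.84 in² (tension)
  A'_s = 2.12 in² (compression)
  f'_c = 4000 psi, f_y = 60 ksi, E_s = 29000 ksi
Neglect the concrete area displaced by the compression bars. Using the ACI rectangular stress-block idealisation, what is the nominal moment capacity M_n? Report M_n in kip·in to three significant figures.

M_n ≈ 9580 kip·in

Assume both steels yield.
a = (A_s − A'_s) f_y/(0.85 f'_c b) = (8.84 − 2.12) × 60/(0.85 × 4 × 17.1) = 6.935 in.
c = a/β₁ = 6.935/0.85 = 8.159 in; ε'_s = 0.003(c − d')/c = 0.0021 ≥ ε_y = 0.0021, so the compression steel yields.
M_n = (A_s − A'_s) f_y (d − a/2) + A'_s f_y (d − d') = 403.2 × (21.3 − 3.4675) + 127.2 × (21.3 − 2.5) = 7190.1 + 2391.4 = 9581.5 kip·in.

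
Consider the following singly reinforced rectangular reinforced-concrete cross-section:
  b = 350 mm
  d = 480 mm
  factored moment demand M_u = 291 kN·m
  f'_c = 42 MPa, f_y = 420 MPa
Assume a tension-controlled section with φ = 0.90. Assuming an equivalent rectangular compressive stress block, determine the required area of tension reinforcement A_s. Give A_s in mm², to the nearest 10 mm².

A_s ≈ 1710 mm²

M_n = M_u/φ = 291/0.90 = 323.333 kN·m.
With M_n = 0.85 f'_c a b (d − a/2), solve the quadratic for a:
a = d − √(d² − 2M_n/(0.85 f'_c b)) = 480 − √(480² − 2 × 323.333×10⁶/(0.85 × 42 × 350)) = 57.33 mm.
A_s = 0.85 f'_c a b / f_y = 0.85 × 42 × 57.33 × 350 / 420 = 1705.6 mm².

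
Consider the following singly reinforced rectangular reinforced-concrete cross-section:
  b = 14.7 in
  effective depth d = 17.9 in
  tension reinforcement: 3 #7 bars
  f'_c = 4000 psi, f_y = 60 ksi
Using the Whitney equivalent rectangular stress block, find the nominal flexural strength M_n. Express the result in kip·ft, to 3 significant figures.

A_s = 3 × 0.6 = 1.8 in².
T = A_s f_y = 1.8 × 60 = 108 kips.
a = T/(0.85 f'_c b) = 108/(0.85 × 4 × 14.7) = 2.161 in.
M_n = T(d − a/2) = 108 × (17.9 − 1.0805) = 1816.5 kip·in = 1816.5/12 = 151.38 kip·ft.

M_n ≈ 151 kip·ft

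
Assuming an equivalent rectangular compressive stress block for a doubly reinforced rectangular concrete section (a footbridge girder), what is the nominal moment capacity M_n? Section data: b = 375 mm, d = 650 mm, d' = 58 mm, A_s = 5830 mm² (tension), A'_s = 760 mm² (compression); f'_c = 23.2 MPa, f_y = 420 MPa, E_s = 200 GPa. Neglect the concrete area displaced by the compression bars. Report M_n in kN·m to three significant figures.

Assume both tension and compression steel yield.
Net tension couple steel: A_s − A'_s = 5070 mm².
a = (A_s − A'_s) f_y / (0.85 f'_c b) = 2129400/(0.85 × 23.2 × 375) = 287.95 mm.
c = a/β₁ = 287.95/0.85 = 338.76 mm; ε'_s = 0.003(c − d')/c = 0.0025 ≥ f_y/E_s = 0.0021, so compression steel does yield.
M_n = (A_s − A'_s) f_y (d − a/2) + A'_s f_y (d − d') = [2129400 × (650 − 143.975) + 319200 × (650 − 58)] × 10⁻⁶ = 1077.53 + 188.97 = 1266.50 kN·m.

M_n ≈ 1270 kN·m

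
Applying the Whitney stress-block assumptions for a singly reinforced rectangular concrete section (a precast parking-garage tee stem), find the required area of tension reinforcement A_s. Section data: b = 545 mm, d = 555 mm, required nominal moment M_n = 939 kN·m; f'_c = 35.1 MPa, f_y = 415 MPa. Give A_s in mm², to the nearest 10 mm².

With M_n = 0.85 f'_c a b (d − a/2), solve the quadratic for a:
a = d − √(d² − 2M_n/(0.85 f'_c b)) = 555 − √(555² − 2 × 939×10⁶/(0.85 × 35.1 × 545)) = 116.22 mm.
A_s = 0.85 f'_c a b / f_y = 0.85 × 35.1 × 116.22 × 545 / 415 = 4553.6 mm².

A_s ≈ 4550 mm²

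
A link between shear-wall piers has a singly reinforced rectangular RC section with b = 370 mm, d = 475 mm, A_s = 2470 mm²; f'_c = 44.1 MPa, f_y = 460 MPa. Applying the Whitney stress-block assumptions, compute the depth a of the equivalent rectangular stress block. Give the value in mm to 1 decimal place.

a ≈ 81.9 mm

T = A_s f_y = 2470 × 460 = 1136200 N = 1136.2 kN.
Setting C = 0.85 f'_c a b equal to T: a = 1136200/(0.85 × 44.1 × 370) = 81.9 mm.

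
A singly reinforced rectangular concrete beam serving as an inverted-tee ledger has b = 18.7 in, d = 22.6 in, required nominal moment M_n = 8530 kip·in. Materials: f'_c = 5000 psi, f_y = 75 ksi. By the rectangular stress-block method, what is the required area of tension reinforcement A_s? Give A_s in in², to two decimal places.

A_s ≈ 5.71 in²

From M_n = 0.85 f'_c a b (d − a/2):
a = d − √(d² − 2M_n/(0.85 f'_c b)) = 22.6 − √(22.6² − 2 × 8530/(0.85 × 5 × 18.7)) = 5.392 in.
A_s = 0.85 f'_c a b / f_y = 0.85 × 5 × 5.392 × 18.7 / 75 = 5.714 in².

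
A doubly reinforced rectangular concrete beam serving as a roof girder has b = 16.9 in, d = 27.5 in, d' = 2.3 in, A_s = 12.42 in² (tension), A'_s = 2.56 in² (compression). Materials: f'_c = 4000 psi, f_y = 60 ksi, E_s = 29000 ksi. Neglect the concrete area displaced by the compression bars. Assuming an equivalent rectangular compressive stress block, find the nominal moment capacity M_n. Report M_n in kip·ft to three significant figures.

Assume both steels yield.
a = (A_s − A'_s) f_y/(0.85 f'_c b) = (12.42 − 2.56) × 60/(0.85 × 4 × 16.9) = 10.296 in.
c = a/β₁ = 10.296/0.85 = 12.113 in; ε'_s = 0.003(c − d')/c = 0.0024 ≥ ε_y = 0.0021, so the compression steel yields.
M_n = (A_s − A'_s) f_y (d − a/2) + A'_s f_y (d − d') = 591.6 × (27.5 − 5.148) + 153.6 × (27.5 − 2.3) = 13223.4 + 3870.7 = 17094.1 kip·in = 17094.1/12 = 1424.51 kip·ft.

M_n ≈ 1420 kip·ft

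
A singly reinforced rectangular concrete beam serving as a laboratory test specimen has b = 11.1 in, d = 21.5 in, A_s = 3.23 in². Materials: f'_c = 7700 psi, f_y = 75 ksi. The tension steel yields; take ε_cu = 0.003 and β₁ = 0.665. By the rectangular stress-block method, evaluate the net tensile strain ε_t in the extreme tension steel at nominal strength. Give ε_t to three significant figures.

ε_t ≈ 0.00986

a = A_s f_y/(0.85 f'_c b) = 3.335 in.
β₁ = 0.665, so c = a/β₁ = 3.335/0.665 = 5.015 in.
From the linear strain diagram with ε_cu = 0.003: ε_t = 0.003 (d − c)/c = 0.003 × (21.5 − 5.015)/5.015 = 0.00986.
Since ε_t ≥ 0.005, the section is tension-controlled.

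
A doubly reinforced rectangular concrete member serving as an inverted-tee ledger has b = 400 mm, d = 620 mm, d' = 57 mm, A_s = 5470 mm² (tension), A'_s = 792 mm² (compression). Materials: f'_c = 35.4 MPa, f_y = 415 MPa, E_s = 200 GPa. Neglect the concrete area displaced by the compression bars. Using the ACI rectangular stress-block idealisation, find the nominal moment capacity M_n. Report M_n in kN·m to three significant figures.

M_n ≈ 1230 kN·m

Assume both tension and compression steel yield.
Net tension couple steel: A_s − A'_s = 4678 mm².
a = (A_s − A'_s) f_y / (0.85 f'_c b) = 1941370/(0.85 × 35.4 × 400) = 161.30 mm.
c = a/β₁ = 161.30/0.797 = 202.38 mm; ε'_s = 0.003(c − d')/c = 0.0022 ≥ f_y/E_s = 0.0021, so compression steel does yield.
M_n = (A_s − A'_s) f_y (d − a/2) + A'_s f_y (d − d') = [1941370 × (620 − 80.65) + 328680 × (620 − 57)] × 10⁻⁶ = 1047.08 + 185.05 = 1232.13 kN·m.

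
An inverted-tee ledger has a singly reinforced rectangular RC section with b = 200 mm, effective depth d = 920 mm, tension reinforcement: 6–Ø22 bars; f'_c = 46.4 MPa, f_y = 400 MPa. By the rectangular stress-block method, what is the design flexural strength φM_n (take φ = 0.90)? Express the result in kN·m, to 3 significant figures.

A_s = 6 × 380 = 2280 mm².
T = A_s f_y = 2280 × 400 = 912000 N = 912 kN.
From C = T: a = T/(0.85 f'_c b) = 912000/(0.85 × 46.4 × 200) = 115.62 mm.
M_n = T(d − a/2) = 912 kN × (920 − 57.81) mm = 786.32 kN·m.
φM_n = 0.90 × 786.32 = 707.69 kN·m.

φM_n ≈ 708 kN·m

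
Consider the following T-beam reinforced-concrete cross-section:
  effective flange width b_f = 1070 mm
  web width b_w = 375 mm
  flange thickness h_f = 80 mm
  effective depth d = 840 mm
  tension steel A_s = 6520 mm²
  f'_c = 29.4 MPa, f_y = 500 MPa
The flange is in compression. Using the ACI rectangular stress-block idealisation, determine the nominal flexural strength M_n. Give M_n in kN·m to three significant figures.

M_n ≈ 2500 kN·m

Tension: T = A_s f_y = 6520 × 500 = 3260000 N.
Try a within the flange: a = T/(0.85 f'_c b_f) = 3260000/(0.85 × 29.4 × 1070) = 121.92 mm.
a = 121.92 > h_f = 80 mm: the block extends into the web. Split into flange-overhang and web parts.
C_f = 0.85 f'_c (b_f − b_w) h_f = 0.85 × 29.4 × (1070 − 375) × 80 = 1389444 N.
Remaining web compression depth: a_w = (T − C_f)/(0.85 f'_c b_w) = (3260000 − 1389444)/(0.85 × 29.4 × 375) = 199.61 mm.
M_n = C_f(d − h_f/2) + (T − C_f)(d − a_w/2) = 1389444 × (840 − 40) + 1870556 × (840 − 99.805) = 1111.56 + 1384.58 = 2496.14 × 10⁶ N·mm.
M_n = 2496.14 kN·m.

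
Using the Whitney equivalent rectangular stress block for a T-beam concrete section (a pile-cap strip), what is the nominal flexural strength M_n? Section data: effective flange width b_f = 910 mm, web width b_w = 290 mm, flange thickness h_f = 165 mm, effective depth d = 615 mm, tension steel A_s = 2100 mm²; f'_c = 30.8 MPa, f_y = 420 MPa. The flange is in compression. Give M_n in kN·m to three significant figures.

M_n ≈ 526 kN·m

Tension: T = A_s f_y = 2100 × 420 = 882000 N.
Try a within the flange: a = T/(0.85 f'_c b_f) = 882000/(0.85 × 30.8 × 910) = 37.02 mm.
Since a = 37.02 ≤ h_f = 165 mm, the stress block lies entirely in the flange; analyse as a rectangular beam of width b_f.
M_n = T(d − a/2) = 882000 × (615 − 18.51) = 526.10 × 10⁶ N·mm.
M_n = 526.10 kN·m.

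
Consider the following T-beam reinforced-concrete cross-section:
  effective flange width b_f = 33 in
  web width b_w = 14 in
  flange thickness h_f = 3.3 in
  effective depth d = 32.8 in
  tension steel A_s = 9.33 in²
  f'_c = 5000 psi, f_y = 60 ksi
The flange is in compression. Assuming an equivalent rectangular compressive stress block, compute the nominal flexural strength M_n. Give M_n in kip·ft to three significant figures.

Tension: T = A_s f_y = 9.33 × 60 = 559.8 kips.
Try a within the flange: a = T/(0.85 f'_c b_f) = 559.8/(0.85 × 5 × 33) = 3.991 in.
a = 3.991 > h_f = 3.3 in: the block extends into the web. Split into flange-overhang and web parts.
C_f = 0.85 f'_c (b_f − b_w) h_f = 0.85 × 5 × (33 − 14) × 3.3 = 266.5 kips.
Remaining web compression depth: a_w = (T − C_f)/(0.85 f'_c b_w) = (559.8 − 266.5)/(0.85 × 5 × 14) = 4.929 in.
M_n = C_f(d − h_f/2) + (T − C_f)(d − a_w/2) = 266.5 × (32.8 − 1.65) + 293.3 × (32.8 − 2.4645) = 8301.5 + 8897.4 = 17198.9 kip·in.
M_n = 17198.9/12 = 1433.24 kip·ft.

M_n ≈ 1430 kip·ft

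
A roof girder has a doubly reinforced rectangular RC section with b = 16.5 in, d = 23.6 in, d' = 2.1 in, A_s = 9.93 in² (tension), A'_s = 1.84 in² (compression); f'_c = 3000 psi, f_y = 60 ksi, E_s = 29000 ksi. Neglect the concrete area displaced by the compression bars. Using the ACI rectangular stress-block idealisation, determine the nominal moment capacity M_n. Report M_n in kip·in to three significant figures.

M_n ≈ 11000 kip·in

Assume both steels yield.
a = (A_s − A'_s) f_y/(0.85 f'_c b) = (9.93 − 1.84) × 60/(0.85 × 3 × 16.5) = 11.537 in.
c = a/β₁ = 11.537/0.85 = 13.573 in; ε'_s = 0.003(c − d')/c = 0.0025 ≥ ε_y = 0.0021, so the compression steel yields.
M_n = (A_s − A'_s) f_y (d − a/2) + A'_s f_y (d − d') = 485.4 × (23.6 − 5.7685) + 110.4 × (23.6 − 2.1) = 8655.4 + 2373.6 = 11029.0 kip·in.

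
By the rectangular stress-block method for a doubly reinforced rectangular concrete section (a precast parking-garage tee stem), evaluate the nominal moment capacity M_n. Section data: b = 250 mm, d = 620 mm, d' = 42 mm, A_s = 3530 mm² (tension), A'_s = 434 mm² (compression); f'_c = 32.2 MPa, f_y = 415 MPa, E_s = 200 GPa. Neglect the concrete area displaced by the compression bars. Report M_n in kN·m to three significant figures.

M_n ≈ 780 kN·m

Assume both tension and compression steel yield.
Net tension couple steel: A_s − A'_s = 3096 mm².
a = (A_s − A'_s) f_y / (0.85 f'_c b) = 1284840/(0.85 × 32.2 × 250) = 187.77 mm.
c = a/β₁ = 187.77/0.82 = 228.99 mm; ε'_s = 0.003(c − d')/c = 0.0024 ≥ f_y/E_s = 0.0021, so compression steel does yield.
M_n = (A_s − A'_s) f_y (d − a/2) + A'_s f_y (d − d') = [1284840 × (620 − 93.885) + 180110 × (620 − 42)] × 10⁻⁶ = 675.97 + 104.10 = 780.07 kN·m.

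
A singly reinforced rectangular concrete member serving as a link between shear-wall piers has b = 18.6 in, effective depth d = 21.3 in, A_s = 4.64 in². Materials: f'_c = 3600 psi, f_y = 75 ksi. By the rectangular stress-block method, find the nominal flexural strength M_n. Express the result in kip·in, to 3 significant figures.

T = A_s f_y = 4.64 × 75 = 348 kips.
a = T/(0.85 f'_c b) = 348/(0.85 × 3.6 × 18.6) = 6.114 in.
M_n = T(d − a/2) = 348 × (21.3 − 3.057) = 6348.6 kip·in.

M_n ≈ 6350 kip·in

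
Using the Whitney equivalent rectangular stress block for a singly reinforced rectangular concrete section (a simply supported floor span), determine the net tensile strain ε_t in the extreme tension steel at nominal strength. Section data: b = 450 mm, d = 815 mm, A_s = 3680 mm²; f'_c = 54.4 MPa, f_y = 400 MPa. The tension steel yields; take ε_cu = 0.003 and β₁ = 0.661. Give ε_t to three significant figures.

ε_t ≈ 0.0198

a = A_s f_y/(0.85 f'_c b) = 70.74 mm.
β₁ = 0.661, so c = a/β₁ = 70.74/0.661 = 107.02 mm.
From the linear strain diagram with ε_cu = 0.003: ε_t = 0.003 (d − c)/c = 0.003 × (815 − 107.02)/107.02 = 0.0198.
Since ε_t ≥ 0.005, the section is tension-controlled.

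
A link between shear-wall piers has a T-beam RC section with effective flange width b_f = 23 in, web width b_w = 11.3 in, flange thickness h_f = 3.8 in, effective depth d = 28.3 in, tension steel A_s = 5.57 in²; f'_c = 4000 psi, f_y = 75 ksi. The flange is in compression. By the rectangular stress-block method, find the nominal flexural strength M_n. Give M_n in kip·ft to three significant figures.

Tension: T = A_s f_y = 5.57 × 75 = 417.75 kips.
Try a within the flange: a = T/(0.85 f'_c b_f) = 417.75/(0.85 × 4 × 23) = 5.342 in.
a = 5.342 > h_f = 3.8 in: the block extends into the web. Split into flange-overhang and web parts.
C_f = 0.85 f'_c (b_f − b_w) h_f = 0.85 × 4 × (23 − 11.3) × 3.8 = 151.2 kips.
Remaining web compression depth: a_w = (T − C_f)/(0.85 f'_c b_w) = (417.75 − 151.2)/(0.85 × 4 × 11.3) = 6.938 in.
M_n = C_f(d − h_f/2) + (T − C_f)(d − a_w/2) = 151.2 × (28.3 − 1.9) + 266.55 × (28.3 − 3.469) = 3991.7 + 6618.7 = 10610.4 kip·in.
M_n = 10610.4/12 = 884.20 kip·ft.

M_n ≈ 884 kip·ft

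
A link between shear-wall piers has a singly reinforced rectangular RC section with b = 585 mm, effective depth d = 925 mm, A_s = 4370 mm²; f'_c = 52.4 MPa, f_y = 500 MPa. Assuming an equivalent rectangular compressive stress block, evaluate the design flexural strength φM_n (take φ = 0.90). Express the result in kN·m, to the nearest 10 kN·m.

φM_n ≈ 1740 kN·m

T = A_s f_y = 4370 × 500 = 2185000 N = 2185 kN.
From C = T: a = T/(0.85 f'_c b) = 2185000/(0.85 × 52.4 × 585) = 83.86 mm.
M_n = T(d − a/2) = 2185 kN × (925 − 41.93) mm = 1929.51 kN·m.
φM_n = 0.90 × 1929.51 = 1736.56 kN·m.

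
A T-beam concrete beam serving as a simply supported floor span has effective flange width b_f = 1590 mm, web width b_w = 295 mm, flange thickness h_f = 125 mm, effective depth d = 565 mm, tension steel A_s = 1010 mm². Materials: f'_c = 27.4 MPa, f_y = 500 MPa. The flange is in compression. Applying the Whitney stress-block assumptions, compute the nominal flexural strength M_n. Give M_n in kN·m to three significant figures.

Tension: T = A_s f_y = 1010 × 500 = 505000 N.
Try a within the flange: a = T/(0.85 f'_c b_f) = 505000/(0.85 × 27.4 × 1590) = 13.64 mm.
Since a = 13.64 ≤ h_f = 125 mm, the stress block lies entirely in the flange; analyse as a rectangular beam of width b_f.
M_n = T(d − a/2) = 505000 × (565 − 6.82) = 281.88 × 10⁶ N·mm.
M_n = 281.88 kN·m.

M_n ≈ 282 kN·m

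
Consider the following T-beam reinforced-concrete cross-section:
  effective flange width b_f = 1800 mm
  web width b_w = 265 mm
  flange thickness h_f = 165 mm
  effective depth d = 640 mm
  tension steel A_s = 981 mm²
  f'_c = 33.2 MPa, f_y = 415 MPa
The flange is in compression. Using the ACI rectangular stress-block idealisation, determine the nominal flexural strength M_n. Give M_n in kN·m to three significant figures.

M_n ≈ 259 kN·m

Tension: T = A_s f_y = 981 × 415 = 407115 N.
Try a within the flange: a = T/(0.85 f'_c b_f) = 407115/(0.85 × 33.2 × 1800) = 8.01 mm.
Since a = 8.01 ≤ h_f = 165 mm, the stress block lies entirely in the flange; analyse as a rectangular beam of width b_f.
M_n = T(d − a/2) = 407115 × (640 − 4.005) = 258.92 × 10⁶ N·mm.
M_n = 258.92 kN·m.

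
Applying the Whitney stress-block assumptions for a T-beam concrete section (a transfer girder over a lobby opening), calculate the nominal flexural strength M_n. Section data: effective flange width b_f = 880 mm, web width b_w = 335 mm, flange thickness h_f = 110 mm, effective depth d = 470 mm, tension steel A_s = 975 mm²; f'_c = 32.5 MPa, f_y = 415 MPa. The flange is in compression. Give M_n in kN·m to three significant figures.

M_n ≈ 187 kN·m

Tension: T = A_s f_y = 975 × 415 = 404625 N.
Try a within the flange: a = T/(0.85 f'_c b_f) = 404625/(0.85 × 32.5 × 880) = 16.64 mm.
Since a = 16.64 ≤ h_f = 110 mm, the stress block lies entirely in the flange; analyse as a rectangular beam of width b_f.
M_n = T(d − a/2) = 404625 × (470 − 8.32) = 186.81 × 10⁶ N·mm.
M_n = 186.81 kN·m.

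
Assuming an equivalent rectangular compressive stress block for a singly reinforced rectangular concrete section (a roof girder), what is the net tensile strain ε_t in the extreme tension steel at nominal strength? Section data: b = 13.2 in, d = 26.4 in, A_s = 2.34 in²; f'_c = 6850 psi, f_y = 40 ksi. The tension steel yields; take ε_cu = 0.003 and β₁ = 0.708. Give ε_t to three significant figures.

ε_t ≈ 0.0430

a = A_s f_y/(0.85 f'_c b) = 1.218 in.
β₁ = 0.708, so c = a/β₁ = 1.218/0.708 = 1.720 in.
From the linear strain diagram with ε_cu = 0.003: ε_t = 0.003 (d − c)/c = 0.003 × (26.4 − 1.720)/1.720 = 0.0430.
Since ε_t ≥ 0.005, the section is tension-controlled.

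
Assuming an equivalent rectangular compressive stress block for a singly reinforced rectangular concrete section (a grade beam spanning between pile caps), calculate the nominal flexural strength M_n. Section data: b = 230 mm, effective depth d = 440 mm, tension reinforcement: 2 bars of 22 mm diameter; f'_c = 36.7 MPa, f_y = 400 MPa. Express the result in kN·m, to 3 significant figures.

M_n ≈ 127 kN·m

A_s = 2 × 380 = 760 mm².
T = A_s f_y = 760 × 400 = 304000 N = 304 kN.
From C = T: a = T/(0.85 f'_c b) = 304000/(0.85 × 36.7 × 230) = 42.37 mm.
M_n = T(d − a/2) = 304 kN × (440 − 21.185) mm = 127.32 kN·m.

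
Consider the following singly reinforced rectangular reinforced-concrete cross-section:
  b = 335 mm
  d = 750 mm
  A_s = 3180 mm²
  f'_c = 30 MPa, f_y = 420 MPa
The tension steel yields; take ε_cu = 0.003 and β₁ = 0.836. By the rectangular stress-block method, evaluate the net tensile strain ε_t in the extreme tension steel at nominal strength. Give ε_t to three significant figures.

ε_t ≈ 0.00903

a = A_s f_y/(0.85 f'_c b) = 156.35 mm.
β₁ = 0.836, so c = a/β₁ = 156.35/0.836 = 187.02 mm.
From the linear strain diagram with ε_cu = 0.003: ε_t = 0.003 (d − c)/c = 0.003 × (750 − 187.02)/187.02 = 0.00903.
Since ε_t ≥ 0.005, the section is tension-controlled.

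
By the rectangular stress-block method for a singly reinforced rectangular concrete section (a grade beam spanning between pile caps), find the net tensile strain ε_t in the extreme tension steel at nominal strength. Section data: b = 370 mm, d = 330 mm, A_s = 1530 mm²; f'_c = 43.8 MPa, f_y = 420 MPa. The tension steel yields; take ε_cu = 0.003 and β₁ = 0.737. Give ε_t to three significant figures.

a = A_s f_y/(0.85 f'_c b) = 46.65 mm.
β₁ = 0.737, so c = a/β₁ = 46.65/0.737 = 63.30 mm.
From the linear strain diagram with ε_cu = 0.003: ε_t = 0.003 (d − c)/c = 0.003 × (330 − 63.30)/63.30 = 0.0126.
Since ε_t ≥ 0.005, the section is tension-controlled.

ε_t ≈ 0.0126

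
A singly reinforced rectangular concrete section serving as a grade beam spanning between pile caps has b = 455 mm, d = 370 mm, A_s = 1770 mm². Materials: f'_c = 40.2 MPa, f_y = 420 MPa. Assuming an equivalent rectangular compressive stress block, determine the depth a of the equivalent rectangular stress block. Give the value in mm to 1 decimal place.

a ≈ 47.8 mm

T = A_s f_y = 1770 × 420 = 743400 N = 743.4 kN.
Setting C = 0.85 f'_c a b equal to T: a = 743400/(0.85 × 40.2 × 455) = 47.8 mm.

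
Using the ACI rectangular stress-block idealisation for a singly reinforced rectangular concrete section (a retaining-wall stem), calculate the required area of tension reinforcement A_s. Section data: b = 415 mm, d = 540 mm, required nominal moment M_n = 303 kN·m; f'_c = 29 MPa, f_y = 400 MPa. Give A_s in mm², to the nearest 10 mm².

A_s ≈ 1480 mm²

With M_n = 0.85 f'_c a b (d − a/2), solve the quadratic for a:
a = d − √(d² − 2M_n/(0.85 f'_c b)) = 540 − √(540² − 2 × 303×10⁶/(0.85 × 29 × 415)) = 57.96 mm.
A_s = 0.85 f'_c a b / f_y = 0.85 × 29 × 57.96 × 415 / 400 = 1482.3 mm².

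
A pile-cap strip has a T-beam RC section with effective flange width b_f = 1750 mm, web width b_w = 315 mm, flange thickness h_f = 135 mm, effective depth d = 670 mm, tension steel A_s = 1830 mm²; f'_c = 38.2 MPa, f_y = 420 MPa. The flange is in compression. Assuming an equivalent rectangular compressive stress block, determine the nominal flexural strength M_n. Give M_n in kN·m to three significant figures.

M_n ≈ 510 kN·m

Tension: T = A_s f_y = 1830 × 420 = 768600 N.
Try a within the flange: a = T/(0.85 f'_c b_f) = 768600/(0.85 × 38.2 × 1750) = 13.53 mm.
Since a = 13.53 ≤ h_f = 135 mm, the stress block lies entirely in the flange; analyse as a rectangular beam of width b_f.
M_n = T(d − a/2) = 768600 × (670 − 6.765) = 509.76 × 10⁶ N·mm.
M_n = 509.76 kN·m.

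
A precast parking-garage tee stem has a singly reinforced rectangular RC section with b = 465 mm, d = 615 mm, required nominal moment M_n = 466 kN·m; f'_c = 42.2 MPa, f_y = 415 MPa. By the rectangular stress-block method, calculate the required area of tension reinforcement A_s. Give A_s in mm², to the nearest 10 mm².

With M_n = 0.85 f'_c a b (d − a/2), solve the quadratic for a:
a = d − √(d² − 2M_n/(0.85 f'_c b)) = 615 − √(615² − 2 × 466×10⁶/(0.85 × 42.2 × 465)) = 47.24 mm.
A_s = 0.85 f'_c a b / f_y = 0.85 × 42.2 × 47.24 × 465 / 415 = 1898.7 mm².

A_s ≈ 1900 mm²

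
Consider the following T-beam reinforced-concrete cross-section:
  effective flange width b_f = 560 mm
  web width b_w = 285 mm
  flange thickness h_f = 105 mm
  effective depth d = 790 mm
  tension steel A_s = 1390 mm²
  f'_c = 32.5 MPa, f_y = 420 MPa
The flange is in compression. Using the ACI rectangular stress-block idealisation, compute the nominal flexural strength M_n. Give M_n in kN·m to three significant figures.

Tension: T = A_s f_y = 1390 × 420 = 583800 N.
Try a within the flange: a = T/(0.85 f'_c b_f) = 583800/(0.85 × 32.5 × 560) = 37.74 mm.
Since a = 37.74 ≤ h_f = 105 mm, the stress block lies entirely in the flange; analyse as a rectangular beam of width b_f.
M_n = T(d − a/2) = 583800 × (790 − 18.87) = 450.19 × 10⁶ N·mm.
M_n = 450.19 kN·m.

M_n ≈ 450 kN·m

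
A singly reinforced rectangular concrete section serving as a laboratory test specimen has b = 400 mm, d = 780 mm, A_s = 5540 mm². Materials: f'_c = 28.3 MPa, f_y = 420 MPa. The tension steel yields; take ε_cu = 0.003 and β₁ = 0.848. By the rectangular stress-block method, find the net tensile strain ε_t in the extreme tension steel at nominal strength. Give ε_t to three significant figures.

a = A_s f_y/(0.85 f'_c b) = 241.82 mm.
β₁ = 0.848, so c = a/β₁ = 241.82/0.848 = 285.17 mm.
From the linear strain diagram with ε_cu = 0.003: ε_t = 0.003 (d − c)/c = 0.003 × (780 − 285.17)/285.17 = 0.00521.
Since ε_t ≥ 0.005, the section is tension-controlled.

ε_t ≈ 0.00521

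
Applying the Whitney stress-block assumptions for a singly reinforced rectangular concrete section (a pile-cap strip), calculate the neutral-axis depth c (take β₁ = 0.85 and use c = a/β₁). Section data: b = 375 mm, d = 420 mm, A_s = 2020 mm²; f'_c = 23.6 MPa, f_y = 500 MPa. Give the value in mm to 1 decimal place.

T = A_s f_y = 2020 × 500 = 1010000 N = 1010 kN.
Setting C = 0.85 f'_c a b equal to T: a = 1010000/(0.85 × 23.6 × 375) = 134.264 mm.
With β₁ = 0.85, c = a/β₁ = 134.264/0.85 = 158.0 mm.

c ≈ 158.0 mm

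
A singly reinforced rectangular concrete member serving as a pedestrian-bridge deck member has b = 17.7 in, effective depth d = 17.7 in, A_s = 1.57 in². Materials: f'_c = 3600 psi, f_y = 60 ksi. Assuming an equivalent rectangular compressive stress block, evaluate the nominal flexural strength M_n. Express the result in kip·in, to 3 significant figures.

M_n ≈ 1590 kip·in

T = A_s f_y = 1.57 × 60 = 94.2 kips.
a = T/(0.85 f'_c b) = 94.2/(0.85 × 3.6 × 17.7) = 1.739 in.
M_n = T(d − a/2) = 94.2 × (17.7 − 0.8695) = 1585.4 kip·in.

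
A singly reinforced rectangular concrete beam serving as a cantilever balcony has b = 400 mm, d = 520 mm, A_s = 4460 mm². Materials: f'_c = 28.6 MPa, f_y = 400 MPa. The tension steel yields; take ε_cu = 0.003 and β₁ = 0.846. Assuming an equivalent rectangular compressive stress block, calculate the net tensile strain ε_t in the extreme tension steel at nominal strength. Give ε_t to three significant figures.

ε_t ≈ 0.00419

a = A_s f_y/(0.85 f'_c b) = 183.46 mm.
β₁ = 0.846, so c = a/β₁ = 183.46/0.846 = 216.86 mm.
From the linear strain diagram with ε_cu = 0.003: ε_t = 0.003 (d − c)/c = 0.003 × (520 − 216.86)/216.86 = 0.00419.
ε_t is between 0.004 and 0.005 — transition zone.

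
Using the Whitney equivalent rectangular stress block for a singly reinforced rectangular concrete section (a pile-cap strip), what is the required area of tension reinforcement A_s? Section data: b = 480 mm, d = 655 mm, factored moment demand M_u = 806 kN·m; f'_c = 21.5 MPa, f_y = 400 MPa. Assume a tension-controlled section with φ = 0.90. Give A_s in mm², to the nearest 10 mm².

M_n = M_u/φ = 806/0.90 = 895.556 kN·m.
With M_n = 0.85 f'_c a b (d − a/2), solve the quadratic for a:
a = d − √(d² − 2M_n/(0.85 f'_c b)) = 655 − √(655² − 2 × 895.556×10⁶/(0.85 × 21.5 × 480)) = 180.83 mm.
A_s = 0.85 f'_c a b / f_y = 0.85 × 21.5 × 180.83 × 480 / 400 = 3965.6 mm².

A_s ≈ 3970 mm²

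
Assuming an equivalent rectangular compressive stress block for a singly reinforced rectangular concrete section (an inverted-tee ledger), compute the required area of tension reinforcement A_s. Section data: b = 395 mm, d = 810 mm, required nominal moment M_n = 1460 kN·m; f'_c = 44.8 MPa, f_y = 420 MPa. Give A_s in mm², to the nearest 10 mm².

A_s ≈ 4670 mm²

With M_n = 0.85 f'_c a b (d − a/2), solve the quadratic for a:
a = d − √(d² − 2M_n/(0.85 f'_c b)) = 810 − √(810² − 2 × 1460×10⁶/(0.85 × 44.8 × 395)) = 130.31 mm.
A_s = 0.85 f'_c a b / f_y = 0.85 × 44.8 × 130.31 × 395 / 420 = 4666.8 mm².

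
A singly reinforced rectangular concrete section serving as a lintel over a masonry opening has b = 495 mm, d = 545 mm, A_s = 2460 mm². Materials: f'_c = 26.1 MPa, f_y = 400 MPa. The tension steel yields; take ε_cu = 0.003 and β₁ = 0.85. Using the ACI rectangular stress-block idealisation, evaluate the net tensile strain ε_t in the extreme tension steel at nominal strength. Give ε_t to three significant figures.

a = A_s f_y/(0.85 f'_c b) = 89.60 mm.
β₁ = 0.85, so c = a/β₁ = 89.60/0.85 = 105.41 mm.
From the linear strain diagram with ε_cu = 0.003: ε_t = 0.003 (d − c)/c = 0.003 × (545 − 105.41)/105.41 = 0.0125.
Since ε_t ≥ 0.005, the section is tension-controlled.

ε_t ≈ 0.0125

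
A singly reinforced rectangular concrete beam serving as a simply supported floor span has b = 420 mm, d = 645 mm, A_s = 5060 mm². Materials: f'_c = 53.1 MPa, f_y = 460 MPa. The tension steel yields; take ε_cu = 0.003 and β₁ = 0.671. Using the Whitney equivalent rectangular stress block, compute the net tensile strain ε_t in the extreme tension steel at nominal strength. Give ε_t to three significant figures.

ε_t ≈ 0.00757

a = A_s f_y/(0.85 f'_c b) = 122.79 mm.
β₁ = 0.671, so c = a/β₁ = 122.79/0.671 = 183.00 mm.
From the linear strain diagram with ε_cu = 0.003: ε_t = 0.003 (d − c)/c = 0.003 × (645 − 183.00)/183.00 = 0.00757.
Since ε_t ≥ 0.005, the section is tension-controlled.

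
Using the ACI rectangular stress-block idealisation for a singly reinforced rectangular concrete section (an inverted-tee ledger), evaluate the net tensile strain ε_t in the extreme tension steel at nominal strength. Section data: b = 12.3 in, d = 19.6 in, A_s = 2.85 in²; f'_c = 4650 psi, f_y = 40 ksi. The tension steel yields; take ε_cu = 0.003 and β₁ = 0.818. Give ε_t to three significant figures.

ε_t ≈ 0.0175

a = A_s f_y/(0.85 f'_c b) = 2.345 in.
β₁ = 0.818, so c = a/β₁ = 2.345/0.818 = 2.867 in.
From the linear strain diagram with ε_cu = 0.003: ε_t = 0.003 (d − c)/c = 0.003 × (19.6 − 2.867)/2.867 = 0.0175.
Since ε_t ≥ 0.005, the section is tension-controlled.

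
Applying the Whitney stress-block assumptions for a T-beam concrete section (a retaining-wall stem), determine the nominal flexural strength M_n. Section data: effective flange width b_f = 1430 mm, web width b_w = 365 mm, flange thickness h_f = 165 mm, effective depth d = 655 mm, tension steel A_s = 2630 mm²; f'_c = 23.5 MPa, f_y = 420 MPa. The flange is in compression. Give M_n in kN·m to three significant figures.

Tension: T = A_s f_y = 2630 × 420 = 1104600 N.
Try a within the flange: a = T/(0.85 f'_c b_f) = 1104600/(0.85 × 23.5 × 1430) = 38.67 mm.
Since a = 38.67 ≤ h_f = 165 mm, the stress block lies entirely in the flange; analyse as a rectangular beam of width b_f.
M_n = T(d − a/2) = 1104600 × (655 − 19.335) = 702.16 × 10⁶ N·mm.
M_n = 702.16 kN·m.

M_n ≈ 702 kN·m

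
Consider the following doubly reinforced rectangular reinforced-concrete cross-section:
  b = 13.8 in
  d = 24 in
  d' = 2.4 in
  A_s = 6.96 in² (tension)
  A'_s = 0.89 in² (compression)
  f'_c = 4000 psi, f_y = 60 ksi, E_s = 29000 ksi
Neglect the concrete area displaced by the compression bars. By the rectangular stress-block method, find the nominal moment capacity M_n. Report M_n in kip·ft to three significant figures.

M_n ≈ 707 kip·ft

Assume both steels yield.
a = (A_s − A'_s) f_y/(0.85 f'_c b) = (6.96 − 0.89) × 60/(0.85 × 4 × 13.8) = 7.762 in.
c = a/β₁ = 7.762/0.85 = 9.132 in; ε'_s = 0.003(c − d')/c = 0.0022 ≥ ε_y = 0.0021, so the compression steel yields.
M_n = (A_s − A'_s) f_y (d − a/2) + A'_s f_y (d − d') = 364.2 × (24 − 3.881) + 53.4 × (24 − 2.4) = 7327.3 + 1153.4 = 8480.7 kip·in = 8480.7/12 = 706.73 kip·ft.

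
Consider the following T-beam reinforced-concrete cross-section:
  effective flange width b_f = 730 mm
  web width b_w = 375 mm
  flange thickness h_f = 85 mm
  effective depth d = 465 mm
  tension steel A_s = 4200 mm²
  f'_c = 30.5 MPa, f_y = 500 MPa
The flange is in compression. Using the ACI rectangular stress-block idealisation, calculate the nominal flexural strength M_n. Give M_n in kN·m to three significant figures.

M_n ≈ 854 kN·m

Tension: T = A_s f_y = 4200 × 500 = 2100000 N.
Try a within the flange: a = T/(0.85 f'_c b_f) = 2100000/(0.85 × 30.5 × 730) = 110.96 mm.
a = 110.96 > h_f = 85 mm: the block extends into the web. Split into flange-overhang and web parts.
C_f = 0.85 f'_c (b_f − b_w) h_f = 0.85 × 30.5 × (730 − 375) × 85 = 782287 N.
Remaining web compression depth: a_w = (T − C_f)/(0.85 f'_c b_w) = (2100000 − 782287)/(0.85 × 30.5 × 375) = 135.54 mm.
M_n = C_f(d − h_f/2) + (T − C_f)(d − a_w/2) = 782287 × (465 − 42.5) + 1317713 × (465 − 67.77) = 330.52 + 523.44 = 853.96 × 10⁶ N·mm.
M_n = 853.96 kN·m.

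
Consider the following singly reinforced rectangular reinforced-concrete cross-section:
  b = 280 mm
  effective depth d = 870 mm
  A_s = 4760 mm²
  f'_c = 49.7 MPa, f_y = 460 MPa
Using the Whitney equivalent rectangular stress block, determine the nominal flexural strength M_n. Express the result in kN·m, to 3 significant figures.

M_n ≈ 1700 kN·m

T = A_s f_y = 4760 × 460 = 2189600 N = 2189.6 kN.
From C = T: a = T/(0.85 f'_c b) = 2189600/(0.85 × 49.7 × 280) = 185.11 mm.
M_n = T(d − a/2) = 2189.6 kN × (870 − 92.555) mm = 1702.29 kN·m.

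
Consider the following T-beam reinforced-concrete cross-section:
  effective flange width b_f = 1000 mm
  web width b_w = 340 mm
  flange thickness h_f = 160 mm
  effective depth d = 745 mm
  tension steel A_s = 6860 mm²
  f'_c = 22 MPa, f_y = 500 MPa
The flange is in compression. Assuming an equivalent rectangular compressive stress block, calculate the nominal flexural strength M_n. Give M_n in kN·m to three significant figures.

M_n ≈ 2230 kN·m

Tension: T = A_s f_y = 6860 × 500 = 3430000 N.
Try a within the flange: a = T/(0.85 f'_c b_f) = 3430000/(0.85 × 22 × 1000) = 183.42 mm.
a = 183.42 > h_f = 160 mm: the block extends into the web. Split into flange-overhang and web parts.
C_f = 0.85 f'_c (b_f − b_w) h_f = 0.85 × 22 × (1000 − 340) × 160 = 1974720 N.
Remaining web compression depth: a_w = (T − C_f)/(0.85 f'_c b_w) = (3430000 − 1974720)/(0.85 × 22 × 340) = 228.89 mm.
M_n = C_f(d − h_f/2) + (T − C_f)(d − a_w/2) = 1974720 × (745 − 80) + 1455280 × (745 − 114.445) = 1313.19 + 917.63 = 2230.82 × 10⁶ N·mm.
M_n = 2230.82 kN·m.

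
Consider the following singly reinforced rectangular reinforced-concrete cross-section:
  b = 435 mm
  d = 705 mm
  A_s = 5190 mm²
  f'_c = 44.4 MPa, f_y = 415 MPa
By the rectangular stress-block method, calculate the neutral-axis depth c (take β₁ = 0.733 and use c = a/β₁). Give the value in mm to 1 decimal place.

c ≈ 179.0 mm

T = A_s f_y = 5190 × 415 = 2153850 N = 2153.85 kN.
Setting C = 0.85 f'_c a b equal to T: a = 2153850/(0.85 × 44.4 × 435) = 131.197 mm.
With β₁ = 0.733, c = a/β₁ = 131.197/0.733 = 179.0 mm.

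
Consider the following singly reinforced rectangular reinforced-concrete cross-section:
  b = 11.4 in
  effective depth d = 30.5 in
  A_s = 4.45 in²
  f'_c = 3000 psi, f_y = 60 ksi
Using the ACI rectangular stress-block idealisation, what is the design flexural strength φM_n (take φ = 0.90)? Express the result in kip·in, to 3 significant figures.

T = A_s f_y = 4.45 × 60 = 267 kips.
a = T/(0.85 f'_c b) = 267/(0.85 × 3 × 11.4) = 9.185 in.
M_n = T(d − a/2) = 267 × (30.5 − 4.5925) = 6917.3 kip·in.
φM_n = 0.90 × 6917.3 = 6225.6 kip·in.

φM_n ≈ 6230 kip·in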